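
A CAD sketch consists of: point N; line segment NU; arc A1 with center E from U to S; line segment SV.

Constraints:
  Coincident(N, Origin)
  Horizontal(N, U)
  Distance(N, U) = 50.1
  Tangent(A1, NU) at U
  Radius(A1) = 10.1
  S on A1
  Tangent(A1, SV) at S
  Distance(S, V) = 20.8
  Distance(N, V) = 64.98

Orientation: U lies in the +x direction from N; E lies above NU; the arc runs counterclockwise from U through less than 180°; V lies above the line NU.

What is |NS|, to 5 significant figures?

61.206

N is at the origin; NU is horizontal with |NU| = 50.1 and U on the +x side, so U = (50.100, 0.0000). The tangent condition forces EU to be normal to NU, so E = U + (0, 10.1) = (50.100, 10.100). Since ES ⟂ SV (tangency), |EV| = √(10.1² + 20.8²) = 23.122 regardless of where S sits on A1. So V lies on both circle(N, 64.98) and circle(E, 23.122); the above-NU intersection is V = (56.348, 32.362). S is the foot of the tangent from V: S = (60.040, 11.893).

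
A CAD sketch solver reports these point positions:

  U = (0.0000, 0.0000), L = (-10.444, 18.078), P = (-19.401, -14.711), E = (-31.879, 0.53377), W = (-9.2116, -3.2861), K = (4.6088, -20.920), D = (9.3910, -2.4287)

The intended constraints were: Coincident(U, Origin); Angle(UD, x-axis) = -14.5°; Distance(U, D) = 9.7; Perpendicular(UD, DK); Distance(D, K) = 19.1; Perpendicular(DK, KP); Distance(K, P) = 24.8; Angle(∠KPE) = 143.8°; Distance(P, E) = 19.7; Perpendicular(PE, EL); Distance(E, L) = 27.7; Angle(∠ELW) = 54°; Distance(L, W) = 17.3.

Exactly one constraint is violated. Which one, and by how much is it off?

Distance(L, W) = 17.3 — off by 4.10.

U = (0.00, 0.00) ✓; UD at -14.50° ✓; |UD| = 9.700 ✓; ∠(UD, DK) = 90.00° ✓; |DK| = 19.10 ✓; ∠(DK, KP) = 90.00° ✓; |KP| = 24.80 ✓; ∠KPE = 143.8° ✓; |PE| = 19.70 ✓; ∠(PE, EL) = 90.00° ✓; |EL| = 27.70 ✓; ∠ELW = 54.00° ✓; |LW| = 21.40 ✗.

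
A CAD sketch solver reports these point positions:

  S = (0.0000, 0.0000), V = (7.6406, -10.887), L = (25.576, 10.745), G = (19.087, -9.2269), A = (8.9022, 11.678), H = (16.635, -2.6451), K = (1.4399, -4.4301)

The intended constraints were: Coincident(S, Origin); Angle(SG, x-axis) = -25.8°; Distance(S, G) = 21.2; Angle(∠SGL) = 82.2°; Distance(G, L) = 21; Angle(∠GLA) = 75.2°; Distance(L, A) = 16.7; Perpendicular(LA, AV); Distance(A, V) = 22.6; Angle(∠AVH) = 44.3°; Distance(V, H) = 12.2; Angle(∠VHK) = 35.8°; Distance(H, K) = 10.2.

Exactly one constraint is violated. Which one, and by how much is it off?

Distance(H, K) = 10.2 — off by 5.10.

S = (0.00, 0.00) ✓; SG at -25.80° ✓; |SG| = 21.20 ✓; ∠SGL = 82.20° ✓; |GL| = 21.00 ✓; ∠GLA = 75.20° ✓; |LA| = 16.70 ✓; ∠(LA, AV) = 90.00° ✓; |AV| = 22.60 ✓; ∠AVH = 44.30° ✓; |VH| = 12.20 ✓; ∠VHK = 35.80° ✓; |HK| = 15.30 ✗.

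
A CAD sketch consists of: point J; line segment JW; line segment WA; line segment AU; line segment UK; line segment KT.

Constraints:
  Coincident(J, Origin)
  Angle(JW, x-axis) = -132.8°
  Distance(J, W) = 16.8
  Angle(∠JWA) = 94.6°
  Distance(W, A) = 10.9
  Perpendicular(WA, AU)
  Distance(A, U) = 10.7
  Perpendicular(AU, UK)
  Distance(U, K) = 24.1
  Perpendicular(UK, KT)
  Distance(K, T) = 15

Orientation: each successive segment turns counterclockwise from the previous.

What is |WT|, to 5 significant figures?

13.883

J is at the origin; JW runs at -132.8° with length 16.8, so W = (-11.415, -12.327). ∠JWA = 94.6° gives WA at -47.400° from the x-axis; with |WA| = 10.9, A = (-4.0367, -20.350). The perpendicularity gives AU at right angles to WA, so AU runs at 42.600°; with |AU| = 10.7, U = (3.8396, -13.108). AU ⟂ UK, so UK runs at 132.60°; with |UK| = 24.1, K = (-12.473, 4.6324). The perpendicularity gives KT at right angles to UK, so KT runs at -137.40°; with |KT| = 15.0, T = (-23.515, -5.5207). Then |WT| = |T − W| = 13.883.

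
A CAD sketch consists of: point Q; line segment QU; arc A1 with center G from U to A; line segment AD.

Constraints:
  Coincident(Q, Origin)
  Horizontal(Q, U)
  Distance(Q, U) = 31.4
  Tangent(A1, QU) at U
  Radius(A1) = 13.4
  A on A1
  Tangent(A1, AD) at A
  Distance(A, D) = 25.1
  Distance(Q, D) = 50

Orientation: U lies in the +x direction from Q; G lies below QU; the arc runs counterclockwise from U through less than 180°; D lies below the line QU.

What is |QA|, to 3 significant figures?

26.2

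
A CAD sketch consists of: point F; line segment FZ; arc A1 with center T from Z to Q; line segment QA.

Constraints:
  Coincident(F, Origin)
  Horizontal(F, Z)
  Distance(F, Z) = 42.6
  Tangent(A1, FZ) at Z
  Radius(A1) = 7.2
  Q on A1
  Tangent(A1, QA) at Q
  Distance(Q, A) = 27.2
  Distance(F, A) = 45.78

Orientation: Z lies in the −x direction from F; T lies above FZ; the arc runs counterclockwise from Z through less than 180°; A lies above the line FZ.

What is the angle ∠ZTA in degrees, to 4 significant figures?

157.0°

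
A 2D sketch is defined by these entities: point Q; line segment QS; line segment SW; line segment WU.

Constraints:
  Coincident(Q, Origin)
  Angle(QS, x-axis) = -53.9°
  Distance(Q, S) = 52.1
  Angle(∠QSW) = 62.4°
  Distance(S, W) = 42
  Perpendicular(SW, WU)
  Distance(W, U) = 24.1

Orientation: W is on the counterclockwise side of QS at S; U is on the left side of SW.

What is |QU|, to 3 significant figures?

28.4

Q is at the origin; QS runs at -53.9° with length 52.1, so S = 52.1·(cos -53.9°, sin -53.9°) = (30.7, -42.1). ∠QSW = 62.4°, so SW runs at -53.9° + (180° − 62.4°) = 63.7° from the x-axis; with |SW| = 42.0, W = S + 42.0·(cos 63.7°, sin 63.7°) = (49.3, -4.44). SW ⟂ WU; with |WU| = 24.1 on the left of SW, U = W + 24.1·(-0.896, 0.443) = (27.7, 6.23). Then |QU| = |U − Q| = 28.4.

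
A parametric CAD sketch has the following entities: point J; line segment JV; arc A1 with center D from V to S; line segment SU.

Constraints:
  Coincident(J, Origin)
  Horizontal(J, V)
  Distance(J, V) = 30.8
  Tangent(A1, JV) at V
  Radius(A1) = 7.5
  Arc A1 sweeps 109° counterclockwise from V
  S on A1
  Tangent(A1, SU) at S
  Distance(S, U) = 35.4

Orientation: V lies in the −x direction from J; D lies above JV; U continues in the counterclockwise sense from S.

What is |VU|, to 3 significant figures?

43.6

J is at the origin; JV is horizontal with |JV| = 30.8 and V on the −x side, so V = (-30.8, 0.00). A1 meets JV tangentially, so DV is at right angles to JV, so D = V + (0, 7.5) = (-30.8, 7.50). On A1, V sits at bearing -90° from D; a 109° counterclockwise sweep puts S at bearing 19°, so S = D + 7.5·(cos 19°, sin 19°) = (-23.7, 9.94). The tangent condition forces DS to be normal to SU, so SU runs along (−sin 19°, cos 19°); with |SU| = 35.4, U = (-35.2, 43.4). Then |VU| = |U − V| = 43.6.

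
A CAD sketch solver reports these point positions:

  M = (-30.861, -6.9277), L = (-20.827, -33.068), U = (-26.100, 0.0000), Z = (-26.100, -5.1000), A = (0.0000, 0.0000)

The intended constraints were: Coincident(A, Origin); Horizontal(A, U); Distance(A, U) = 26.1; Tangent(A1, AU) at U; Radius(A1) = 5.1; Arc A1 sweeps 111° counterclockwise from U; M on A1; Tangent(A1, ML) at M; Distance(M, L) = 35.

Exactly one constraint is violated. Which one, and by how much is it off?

Distance(M, L) = 35 — off by 7.00.

A = (0.00, 0.00) ✓; A.y = 0.00, U.y = 0.00 ✓; |AU| = 26.10 ✓; ∠(ZU, UA) = 90.00° ✓; |ZU| = 5.100 ✓; bearing(Z→M) − bearing(Z→U) = 111.0° ✓; |ZM| = 5.100 ✓; ∠(ZM, ML) = 90.00° ✓; |ML| = 28.00 ✗.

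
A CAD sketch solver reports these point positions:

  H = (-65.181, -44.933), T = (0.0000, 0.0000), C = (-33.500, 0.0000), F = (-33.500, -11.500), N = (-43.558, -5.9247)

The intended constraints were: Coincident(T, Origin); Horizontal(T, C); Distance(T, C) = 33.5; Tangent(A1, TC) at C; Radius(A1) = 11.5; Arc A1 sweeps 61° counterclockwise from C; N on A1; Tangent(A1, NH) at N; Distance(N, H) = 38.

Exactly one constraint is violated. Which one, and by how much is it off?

Distance(N, H) = 38 — off by 6.60.

T = (0.00, 0.00) ✓; T.y = 0.00, C.y = 0.00 ✓; |TC| = 33.50 ✓; ∠(FC, CT) = 90.00° ✓; |FC| = 11.50 ✓; bearing(F→N) − bearing(F→C) = 61.00° ✓; |FN| = 11.50 ✓; ∠(FN, NH) = 90.00° ✓; |NH| = 44.60 ✗.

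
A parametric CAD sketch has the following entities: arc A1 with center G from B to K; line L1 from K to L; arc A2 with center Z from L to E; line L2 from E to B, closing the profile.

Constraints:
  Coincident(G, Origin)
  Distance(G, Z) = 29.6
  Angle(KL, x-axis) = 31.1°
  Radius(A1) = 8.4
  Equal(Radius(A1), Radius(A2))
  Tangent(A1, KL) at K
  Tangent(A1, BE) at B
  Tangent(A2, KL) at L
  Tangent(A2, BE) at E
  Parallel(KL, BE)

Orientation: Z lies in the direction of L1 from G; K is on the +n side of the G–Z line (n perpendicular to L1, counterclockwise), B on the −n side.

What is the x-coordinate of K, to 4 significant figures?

-4.339

G is at the origin and Z lies 29.6 along u from G, so Z = 29.6·u = (25.35, 15.29). Tangency of A1 to both parallel lines with radius 8.4 puts K and B at G ± 8.4·n: K = (-4.339, 7.193), B = (4.339, -7.193). So K.x = -4.339.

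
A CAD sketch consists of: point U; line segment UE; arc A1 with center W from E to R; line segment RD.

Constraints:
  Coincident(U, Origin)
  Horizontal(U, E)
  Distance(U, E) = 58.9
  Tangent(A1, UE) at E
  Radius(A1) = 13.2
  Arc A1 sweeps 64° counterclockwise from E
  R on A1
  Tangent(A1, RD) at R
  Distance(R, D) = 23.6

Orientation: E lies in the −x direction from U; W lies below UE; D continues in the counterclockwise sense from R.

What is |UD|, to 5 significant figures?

86.013

U is at the origin; U and E share the same y with |UE| = 58.9 and E on the −x side, so E = (-58.900, 0.0000). A1 meets UE tangentially, so WE is at right angles to UE, so W = E + (0, -13.2) = (-58.900, -13.200). On A1, E sits at bearing 90° from W; a 64° counterclockwise sweep puts R at bearing 154°, so R = W + 13.2·(cos 154°, sin 154°) = (-70.764, -7.4135). Since A1 is tangent to RD there, WR ⟂ RD, so RD runs along (−sin 154°, cos 154°); with |RD| = 23.6, D = (-81.110, -28.625). Then |UD| = |D − U| = 86.013.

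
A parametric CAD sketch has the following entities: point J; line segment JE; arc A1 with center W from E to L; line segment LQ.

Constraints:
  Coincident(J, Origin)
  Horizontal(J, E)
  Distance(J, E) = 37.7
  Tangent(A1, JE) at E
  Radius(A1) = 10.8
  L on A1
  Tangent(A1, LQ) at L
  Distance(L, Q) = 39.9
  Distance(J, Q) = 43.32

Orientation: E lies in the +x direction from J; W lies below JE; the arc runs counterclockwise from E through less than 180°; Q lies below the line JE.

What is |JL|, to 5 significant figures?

28.635

Checks: |WL| = 10.80 ✓; ∠(WL, LQ) = 90.00° ✓; |LQ| = 39.90 ✓; |JQ| = 43.32 ✓.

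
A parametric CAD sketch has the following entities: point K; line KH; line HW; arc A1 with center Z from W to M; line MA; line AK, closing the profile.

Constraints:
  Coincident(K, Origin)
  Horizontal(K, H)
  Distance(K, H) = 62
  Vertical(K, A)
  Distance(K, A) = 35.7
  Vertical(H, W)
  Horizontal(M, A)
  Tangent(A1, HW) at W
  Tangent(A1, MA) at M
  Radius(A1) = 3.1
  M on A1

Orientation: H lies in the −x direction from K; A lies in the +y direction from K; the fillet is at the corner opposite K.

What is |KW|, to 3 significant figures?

70.0

The virtual corner opposite K is at (-62.0, 35.7). A1 meets HW tangentially, so ZW is at right angles to HW and since A1 is tangent to MA there, ZM ⟂ MA, with radius 3.1, so the center Z sits 3.1 in from both sides at Z = (-58.9, 32.6). That places the tangent points at W = (-62.0, 32.6) on HW and M = (-58.9, 35.7) on MA. Then |KW| = |W − K| = 70.0.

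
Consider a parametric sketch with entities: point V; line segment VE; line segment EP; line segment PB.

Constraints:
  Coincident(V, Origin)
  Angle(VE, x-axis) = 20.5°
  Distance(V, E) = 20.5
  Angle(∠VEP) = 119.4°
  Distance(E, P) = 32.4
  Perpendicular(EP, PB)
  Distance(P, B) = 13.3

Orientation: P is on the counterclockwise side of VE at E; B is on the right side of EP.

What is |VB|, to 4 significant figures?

52.67

V is at the origin; VE runs at 20.5° with length 20.5, so E = 20.5·(cos 20.5°, sin 20.5°) = (19.20, 7.179). ∠VEP = 119.4°, so EP runs at 20.5° + (180° − 119.4°) = 81.10° from the x-axis; with |EP| = 32.4, P = E + 32.4·(cos 81.10°, sin 81.10°) = (24.21, 39.19). EP is perpendicular to PB; with |PB| = 13.3 on the right of EP, B = P + 13.3·(0.9880, -0.1547) = (37.35, 37.13). Then |VB| = |B − V| = 52.67.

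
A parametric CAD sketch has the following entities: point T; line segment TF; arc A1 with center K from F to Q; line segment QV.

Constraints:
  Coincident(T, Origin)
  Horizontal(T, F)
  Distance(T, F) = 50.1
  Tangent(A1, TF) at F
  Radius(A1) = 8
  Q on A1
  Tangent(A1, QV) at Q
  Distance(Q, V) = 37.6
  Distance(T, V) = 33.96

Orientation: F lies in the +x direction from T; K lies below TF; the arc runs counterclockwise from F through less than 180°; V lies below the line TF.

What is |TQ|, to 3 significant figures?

44.5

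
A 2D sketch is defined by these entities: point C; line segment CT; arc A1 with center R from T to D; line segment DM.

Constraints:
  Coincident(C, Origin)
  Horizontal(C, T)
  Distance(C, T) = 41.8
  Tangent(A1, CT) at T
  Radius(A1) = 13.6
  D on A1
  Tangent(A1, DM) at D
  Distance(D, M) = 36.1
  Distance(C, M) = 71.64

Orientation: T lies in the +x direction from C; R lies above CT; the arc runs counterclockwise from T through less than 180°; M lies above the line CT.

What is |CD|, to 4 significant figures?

57.41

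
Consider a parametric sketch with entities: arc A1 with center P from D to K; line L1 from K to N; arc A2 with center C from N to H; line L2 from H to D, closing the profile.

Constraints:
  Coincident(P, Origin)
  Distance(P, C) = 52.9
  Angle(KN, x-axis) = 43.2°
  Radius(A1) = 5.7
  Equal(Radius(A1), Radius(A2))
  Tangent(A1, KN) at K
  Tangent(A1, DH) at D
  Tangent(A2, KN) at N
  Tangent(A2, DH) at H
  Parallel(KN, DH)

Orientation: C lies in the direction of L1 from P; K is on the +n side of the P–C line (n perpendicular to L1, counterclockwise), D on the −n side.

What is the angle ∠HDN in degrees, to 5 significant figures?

12.161°

The slot axis is L1's direction at 43.2°, so u = (cos 43.2°, sin 43.2°) = (0.72897, 0.68455) and n = (−sin 43.2°, cos 43.2°) = (-0.68455, 0.72897). P is at the origin and C lies 52.9 along u from P, so C = 52.9·u = (38.562, 36.213). Tangency of A1 to both parallel lines with radius 5.7 puts K and D at P ± 5.7·n: K = (-3.9019, 4.1551), D = (3.9019, -4.1551). Equal radii place N and H the same way about C: N = C + 5.7·n = (34.661, 40.368), H = C − 5.7·n = (42.464, 32.057). Then cos ∠HDN = DH·DN / (|DH||DN|), giving 12.161°.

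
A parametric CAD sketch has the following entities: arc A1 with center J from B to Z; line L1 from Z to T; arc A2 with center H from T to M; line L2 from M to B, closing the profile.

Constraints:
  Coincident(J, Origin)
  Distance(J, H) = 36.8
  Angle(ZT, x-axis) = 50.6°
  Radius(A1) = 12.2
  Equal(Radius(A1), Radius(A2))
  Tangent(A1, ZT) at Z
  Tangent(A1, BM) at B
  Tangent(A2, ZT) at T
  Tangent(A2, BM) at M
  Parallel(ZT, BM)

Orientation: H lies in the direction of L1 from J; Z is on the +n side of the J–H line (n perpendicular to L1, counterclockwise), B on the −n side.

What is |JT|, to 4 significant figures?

38.77

Tangency of A1 to both parallel lines with radius 12.2 puts Z and B at J ± 12.2·n: Z = (-9.427, 7.744), B = (9.427, -7.744). Equal radii place T and M the same way about H: T = H + 12.2·n = (13.93, 36.18), M = H − 12.2·n = (32.79, 20.69). Then |JT| = |T − J| = 38.77.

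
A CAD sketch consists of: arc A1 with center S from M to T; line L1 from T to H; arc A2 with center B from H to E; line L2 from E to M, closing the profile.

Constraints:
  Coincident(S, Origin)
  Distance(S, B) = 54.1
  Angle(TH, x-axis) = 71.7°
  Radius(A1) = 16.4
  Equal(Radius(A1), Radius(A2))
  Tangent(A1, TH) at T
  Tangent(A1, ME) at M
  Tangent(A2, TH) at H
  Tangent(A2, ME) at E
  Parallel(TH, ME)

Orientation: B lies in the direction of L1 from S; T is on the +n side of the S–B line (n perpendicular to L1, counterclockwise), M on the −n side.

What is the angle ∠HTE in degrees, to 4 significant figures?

31.23°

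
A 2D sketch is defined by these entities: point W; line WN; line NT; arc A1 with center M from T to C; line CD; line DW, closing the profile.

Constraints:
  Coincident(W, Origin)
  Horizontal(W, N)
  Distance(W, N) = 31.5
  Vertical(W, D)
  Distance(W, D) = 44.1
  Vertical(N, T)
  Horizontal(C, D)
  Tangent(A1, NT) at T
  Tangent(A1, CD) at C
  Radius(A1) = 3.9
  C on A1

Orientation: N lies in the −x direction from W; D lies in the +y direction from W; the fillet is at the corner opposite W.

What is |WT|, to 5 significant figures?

51.071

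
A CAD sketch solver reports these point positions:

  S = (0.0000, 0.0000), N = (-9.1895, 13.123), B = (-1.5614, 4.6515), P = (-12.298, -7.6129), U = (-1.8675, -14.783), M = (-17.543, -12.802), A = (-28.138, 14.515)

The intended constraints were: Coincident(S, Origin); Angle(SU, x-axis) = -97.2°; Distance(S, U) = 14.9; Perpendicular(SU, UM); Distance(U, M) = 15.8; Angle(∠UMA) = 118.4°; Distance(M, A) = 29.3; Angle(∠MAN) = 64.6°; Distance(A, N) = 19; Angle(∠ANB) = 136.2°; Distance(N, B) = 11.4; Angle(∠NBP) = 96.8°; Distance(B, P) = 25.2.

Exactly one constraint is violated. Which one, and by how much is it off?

Distance(B, P) = 25.2 — off by 8.90.

S = (0.00, 0.00) ✓; SU at -97.20° ✓; |SU| = 14.90 ✓; ∠(SU, UM) = 90.00° ✓; |UM| = 15.80 ✓; ∠UMA = 118.4° ✓; |MA| = 29.30 ✓; ∠MAN = 64.60° ✓; |AN| = 19.00 ✓; ∠ANB = 136.2° ✓; |NB| = 11.40 ✓; ∠NBP = 96.80° ✓; |BP| = 16.30 ✗.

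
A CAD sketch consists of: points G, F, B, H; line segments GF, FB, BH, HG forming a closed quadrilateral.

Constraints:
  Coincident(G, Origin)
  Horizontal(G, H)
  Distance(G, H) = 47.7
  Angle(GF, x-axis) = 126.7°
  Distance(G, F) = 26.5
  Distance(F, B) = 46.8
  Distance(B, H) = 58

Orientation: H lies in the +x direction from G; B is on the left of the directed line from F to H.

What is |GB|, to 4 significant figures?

54.94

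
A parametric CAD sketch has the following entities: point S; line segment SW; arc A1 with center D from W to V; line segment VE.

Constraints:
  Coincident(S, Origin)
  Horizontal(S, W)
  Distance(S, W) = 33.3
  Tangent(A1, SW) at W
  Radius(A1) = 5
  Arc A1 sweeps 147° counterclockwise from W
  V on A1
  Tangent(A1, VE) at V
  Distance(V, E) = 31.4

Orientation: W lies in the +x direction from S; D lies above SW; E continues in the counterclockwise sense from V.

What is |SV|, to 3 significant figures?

37.2

S is at the origin; S and W share the same y with |SW| = 33.3 and W on the +x side, so W = (33.3, 0.00). A1 meets SW tangentially, so DW is at right angles to SW, so D = W + (0, 5) = (33.3, 5.00). On A1, W sits at bearing -90° from D; a 147° counterclockwise sweep puts V at bearing 57°, so V = D + 5.0·(cos 57°, sin 57°) = (36.0, 9.19). Then |SV| = |V − S| = 37.2.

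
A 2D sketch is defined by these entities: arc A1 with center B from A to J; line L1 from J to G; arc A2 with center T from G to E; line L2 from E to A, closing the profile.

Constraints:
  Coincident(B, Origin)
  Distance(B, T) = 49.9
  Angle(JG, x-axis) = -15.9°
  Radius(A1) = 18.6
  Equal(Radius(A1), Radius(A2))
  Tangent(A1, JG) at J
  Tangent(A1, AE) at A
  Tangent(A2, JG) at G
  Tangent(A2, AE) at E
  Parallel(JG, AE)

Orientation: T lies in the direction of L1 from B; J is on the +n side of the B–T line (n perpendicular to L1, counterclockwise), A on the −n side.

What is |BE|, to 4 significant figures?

53.25

Tangency of A1 to both parallel lines with radius 18.6 puts J and A at B ± 18.6·n: J = (5.096, 17.89), A = (-5.096, -17.89). Equal radii place G and E the same way about T: G = T + 18.6·n = (53.09, 4.218), E = T − 18.6·n = (42.90, -31.56). Then |BE| = |E − B| = 53.25.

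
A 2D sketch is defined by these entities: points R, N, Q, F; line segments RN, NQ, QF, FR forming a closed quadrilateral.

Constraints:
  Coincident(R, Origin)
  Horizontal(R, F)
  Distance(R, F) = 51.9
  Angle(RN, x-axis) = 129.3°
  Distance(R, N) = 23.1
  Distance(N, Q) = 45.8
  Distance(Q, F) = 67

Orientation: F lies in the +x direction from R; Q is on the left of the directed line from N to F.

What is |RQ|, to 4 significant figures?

55.98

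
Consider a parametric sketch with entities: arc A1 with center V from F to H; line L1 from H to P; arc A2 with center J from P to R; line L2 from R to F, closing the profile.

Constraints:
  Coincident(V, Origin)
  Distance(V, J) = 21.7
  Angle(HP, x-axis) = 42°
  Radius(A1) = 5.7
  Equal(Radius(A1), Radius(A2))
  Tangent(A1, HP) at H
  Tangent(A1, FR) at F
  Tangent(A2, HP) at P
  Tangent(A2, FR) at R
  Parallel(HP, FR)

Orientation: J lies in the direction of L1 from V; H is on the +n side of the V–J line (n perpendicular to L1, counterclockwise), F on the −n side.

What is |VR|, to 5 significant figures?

22.436

Tangency of A1 to both parallel lines with radius 5.7 puts H and F at V ± 5.7·n: H = (-3.8140, 4.2359), F = (3.8140, -4.2359). Equal radii place P and R the same way about J: P = J + 5.7·n = (12.312, 18.756), R = J − 5.7·n = (19.940, 10.284). Then |VR| = |R − V| = 22.436.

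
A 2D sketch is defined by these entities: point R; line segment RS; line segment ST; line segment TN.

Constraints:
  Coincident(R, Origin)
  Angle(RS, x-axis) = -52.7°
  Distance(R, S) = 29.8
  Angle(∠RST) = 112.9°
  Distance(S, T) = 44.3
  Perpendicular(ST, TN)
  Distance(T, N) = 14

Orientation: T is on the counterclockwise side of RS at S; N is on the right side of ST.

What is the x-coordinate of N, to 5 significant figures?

64.448

R is at the origin; RS runs at -52.7° with length 29.8, so S = 29.8·(cos -52.7°, sin -52.7°) = (18.058, -23.705). ∠RST = 112.9°, so ST runs at -52.7° + (180° − 112.9°) = 14.400° from the x-axis; with |ST| = 44.3, T = S + 44.3·(cos 14.400°, sin 14.400°) = (60.967, -12.688). ST ⟂ TN; with |TN| = 14.0 on the right of ST, N = T + 14.0·(0.24869, -0.96858) = (64.448, -26.248). So N.x = 64.448.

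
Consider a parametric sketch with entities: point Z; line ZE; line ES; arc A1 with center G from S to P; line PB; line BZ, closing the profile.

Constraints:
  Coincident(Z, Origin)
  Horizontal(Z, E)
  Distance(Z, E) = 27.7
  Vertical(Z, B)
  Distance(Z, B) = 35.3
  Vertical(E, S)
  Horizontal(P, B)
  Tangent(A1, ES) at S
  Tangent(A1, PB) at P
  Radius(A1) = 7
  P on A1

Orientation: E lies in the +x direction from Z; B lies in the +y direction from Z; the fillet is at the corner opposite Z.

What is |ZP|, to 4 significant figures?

40.92

Z is at the origin; Z and E share the same y with |ZE| = 27.7 and E on the +x side, so E = (27.70, 0.000). Z and B share the same x with |ZB| = 35.3 and B on the +y side, so B = (0.000, 35.30). The virtual corner opposite Z is at (27.70, 35.30). The tangent condition forces GS to be normal to ES and A1 meets PB tangentially, so GP is at right angles to PB, with radius 7.0, so the center G sits 7.0 in from both sides at G = (20.70, 28.30). That places the tangent points at S = (27.70, 28.30) on ES and P = (20.70, 35.30) on PB. Then |ZP| = |P − Z| = 40.92.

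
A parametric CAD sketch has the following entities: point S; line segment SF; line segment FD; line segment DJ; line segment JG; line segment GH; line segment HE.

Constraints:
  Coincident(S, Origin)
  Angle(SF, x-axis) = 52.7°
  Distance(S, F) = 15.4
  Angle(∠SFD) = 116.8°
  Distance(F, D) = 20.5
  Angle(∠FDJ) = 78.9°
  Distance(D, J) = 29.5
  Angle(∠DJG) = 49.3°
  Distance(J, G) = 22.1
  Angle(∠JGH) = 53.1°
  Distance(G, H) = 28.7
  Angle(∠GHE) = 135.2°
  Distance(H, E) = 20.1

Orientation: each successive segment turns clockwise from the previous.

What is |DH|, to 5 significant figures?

14.381

S is at the origin; SF runs at 52.7° with length 15.4, so F = (9.3322, 12.250). ∠SFD = 116.8° gives FD at -10.500° from the x-axis; with |FD| = 20.5, D = (29.489, 8.5145). ∠FDJ = 78.9° gives DJ at -111.60° from the x-axis; with |DJ| = 29.5, J = (18.629, -18.914). ∠DJG = 49.3° gives JG at 117.70° from the x-axis; with |JG| = 22.1, G = (8.3563, 0.65326). ∠JGH = 53.1° gives GH at -9.2000° from the x-axis; with |GH| = 28.7, H = (36.687, -3.9353). Then |DH| = |H − D| = 14.381.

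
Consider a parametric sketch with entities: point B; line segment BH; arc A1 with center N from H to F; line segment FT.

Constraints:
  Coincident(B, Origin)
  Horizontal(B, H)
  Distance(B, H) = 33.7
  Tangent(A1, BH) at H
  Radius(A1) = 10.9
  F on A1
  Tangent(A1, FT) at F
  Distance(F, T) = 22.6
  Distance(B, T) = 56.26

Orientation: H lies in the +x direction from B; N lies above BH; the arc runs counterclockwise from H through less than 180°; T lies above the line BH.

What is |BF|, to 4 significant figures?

45.79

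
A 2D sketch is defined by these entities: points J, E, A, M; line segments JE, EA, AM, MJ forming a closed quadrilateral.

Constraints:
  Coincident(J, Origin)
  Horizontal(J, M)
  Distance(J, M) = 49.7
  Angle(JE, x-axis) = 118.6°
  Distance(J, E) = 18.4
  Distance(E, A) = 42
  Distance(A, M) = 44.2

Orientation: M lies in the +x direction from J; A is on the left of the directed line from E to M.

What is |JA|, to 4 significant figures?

46.64

Checks: JE at 118.6° ✓; |EA| = 42.00 ✓; |AM| = 44.20 ✓.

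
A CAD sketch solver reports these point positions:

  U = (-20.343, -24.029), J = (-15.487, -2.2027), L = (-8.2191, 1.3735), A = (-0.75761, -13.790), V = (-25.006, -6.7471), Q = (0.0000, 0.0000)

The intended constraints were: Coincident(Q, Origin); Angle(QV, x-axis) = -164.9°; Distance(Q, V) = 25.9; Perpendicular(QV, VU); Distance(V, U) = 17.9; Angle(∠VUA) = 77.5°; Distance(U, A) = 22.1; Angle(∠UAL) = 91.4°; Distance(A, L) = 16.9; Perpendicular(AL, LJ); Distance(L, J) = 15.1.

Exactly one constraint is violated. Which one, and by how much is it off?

Distance(L, J) = 15.1 — off by 7.00.

Q = (0.00, 0.00) ✓; QV at -164.9° ✓; |QV| = 25.90 ✓; ∠(QV, VU) = 90.00° ✓; |VU| = 17.90 ✓; ∠VUA = 77.50° ✓; |UA| = 22.10 ✓; ∠UAL = 91.40° ✓; |AL| = 16.90 ✓; ∠(AL, LJ) = 90.00° ✓; |LJ| = 8.100 ✗.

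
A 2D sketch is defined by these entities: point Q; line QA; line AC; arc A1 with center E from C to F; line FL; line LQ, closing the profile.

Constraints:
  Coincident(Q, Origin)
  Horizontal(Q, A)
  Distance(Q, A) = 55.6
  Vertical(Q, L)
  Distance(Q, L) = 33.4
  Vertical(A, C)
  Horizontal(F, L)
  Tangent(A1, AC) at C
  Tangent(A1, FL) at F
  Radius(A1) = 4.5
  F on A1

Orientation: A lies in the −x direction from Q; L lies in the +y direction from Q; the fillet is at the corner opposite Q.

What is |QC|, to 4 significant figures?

62.66

Q is at the origin; QA is horizontal with |QA| = 55.6 and A on the −x side, so A = (-55.60, 0.000). QL is vertical with |QL| = 33.4 and L on the +y side, so L = (0.000, 33.40). The virtual corner opposite Q is at (-55.60, 33.40). Tangency of A1 to AC means the radius EC is perpendicular to AC and tangency of A1 to FL means the radius EF is perpendicular to FL, with radius 4.5, so the center E sits 4.5 in from both sides at E = (-51.10, 28.90). That places the tangent points at C = (-55.60, 28.90) on AC and F = (-51.10, 33.40) on FL. Then |QC| = |C − Q| = 62.66.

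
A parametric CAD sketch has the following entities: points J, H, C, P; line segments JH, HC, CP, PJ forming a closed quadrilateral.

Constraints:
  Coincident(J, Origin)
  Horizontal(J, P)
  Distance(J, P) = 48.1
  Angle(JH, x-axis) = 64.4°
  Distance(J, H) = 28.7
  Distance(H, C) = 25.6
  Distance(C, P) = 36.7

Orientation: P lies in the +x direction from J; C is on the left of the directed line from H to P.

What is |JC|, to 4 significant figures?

50.35

J is at the origin; JP is horizontal with |JP| = 48.1 and P in +x, so P = (48.1, 0). JH runs at 64.4° with |JH| = 28.7, so H = (12.40, 25.88). C is determined by |HC| = 25.6 and |CP| = 36.7 together: it lies at the intersection of circle(H, 25.6) and circle(P, 36.7). With |HP| = 44.09, the foot of the radical line on HP is 14.21 from H and the perpendicular offset is √(25.6² − 14.21²) = 21.30. Taking the left-of-HP solution: C = (36.40, 34.79).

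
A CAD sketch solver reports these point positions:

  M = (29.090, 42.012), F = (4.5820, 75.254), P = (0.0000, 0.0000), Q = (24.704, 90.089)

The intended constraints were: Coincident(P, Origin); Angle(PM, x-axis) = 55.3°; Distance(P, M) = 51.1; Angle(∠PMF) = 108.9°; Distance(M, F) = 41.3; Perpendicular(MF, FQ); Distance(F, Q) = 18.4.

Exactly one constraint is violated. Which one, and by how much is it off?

Distance(F, Q) = 18.4 — off by 6.60.

P = (0.00, 0.00) ✓; PM at 55.30° ✓; |PM| = 51.10 ✓; ∠PMF = 108.9° ✓; |MF| = 41.30 ✓; ∠(MF, FQ) = 90.00° ✓; |FQ| = 25.00 ✗.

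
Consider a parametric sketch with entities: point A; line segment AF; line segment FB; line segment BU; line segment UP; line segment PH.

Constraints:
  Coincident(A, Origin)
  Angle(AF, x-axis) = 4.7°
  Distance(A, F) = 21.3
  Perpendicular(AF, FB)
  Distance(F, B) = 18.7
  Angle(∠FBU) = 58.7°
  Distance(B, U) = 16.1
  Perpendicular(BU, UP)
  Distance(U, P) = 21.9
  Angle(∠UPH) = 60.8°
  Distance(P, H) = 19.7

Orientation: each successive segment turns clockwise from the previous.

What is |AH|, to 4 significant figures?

29.93

A is at the origin; AF runs at 4.7° with length 21.3, so F = (21.23, 1.745). AF is perpendicular to FB, so FB runs at -85.30°; with |FB| = 18.7, B = (22.76, -16.89). ∠FBU = 58.7° gives BU at 153.4° from the x-axis; with |BU| = 16.1, U = (8.365, -9.683). BU is perpendicular to UP, so UP runs at 63.40°; with |UP| = 21.9, P = (18.17, 9.899). ∠UPH = 60.8° gives PH at -55.80° from the x-axis; with |PH| = 19.7, H = (29.24, -6.394). Then |AH| = |H − A| = 29.93.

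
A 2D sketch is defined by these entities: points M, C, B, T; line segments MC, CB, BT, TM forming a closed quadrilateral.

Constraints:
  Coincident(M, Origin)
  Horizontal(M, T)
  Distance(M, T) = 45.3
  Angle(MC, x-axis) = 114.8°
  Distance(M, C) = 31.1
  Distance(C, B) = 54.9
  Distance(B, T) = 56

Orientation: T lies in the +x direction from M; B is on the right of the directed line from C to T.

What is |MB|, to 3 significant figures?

26.3

Checks: |CB| = 54.90 ✓; |BT| = 56.00 ✓.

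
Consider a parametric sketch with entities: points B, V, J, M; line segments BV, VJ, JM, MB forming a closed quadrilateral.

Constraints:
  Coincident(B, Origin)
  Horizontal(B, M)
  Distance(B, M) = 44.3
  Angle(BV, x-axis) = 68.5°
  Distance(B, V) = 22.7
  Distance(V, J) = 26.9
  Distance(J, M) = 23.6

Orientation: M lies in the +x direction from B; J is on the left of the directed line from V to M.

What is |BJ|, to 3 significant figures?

41.4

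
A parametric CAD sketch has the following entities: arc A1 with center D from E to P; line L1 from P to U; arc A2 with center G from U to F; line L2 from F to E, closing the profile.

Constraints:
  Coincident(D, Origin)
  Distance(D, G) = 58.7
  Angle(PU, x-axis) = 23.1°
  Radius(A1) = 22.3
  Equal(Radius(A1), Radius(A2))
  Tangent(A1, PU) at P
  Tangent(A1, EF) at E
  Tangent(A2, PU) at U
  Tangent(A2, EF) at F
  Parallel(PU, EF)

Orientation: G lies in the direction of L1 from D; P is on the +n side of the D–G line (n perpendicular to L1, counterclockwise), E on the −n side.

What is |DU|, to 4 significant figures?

62.79

The slot axis is L1's direction at 23.1°, so u = (cos 23.1°, sin 23.1°) = (0.9198, 0.3923) and n = (−sin 23.1°, cos 23.1°) = (-0.3923, 0.9198). D is at the origin and G lies 58.7 along u from D, so G = 58.7·u = (53.99, 23.03). Tangency of A1 to both parallel lines with radius 22.3 puts P and E at D ± 22.3·n: P = (-8.749, 20.51), E = (8.749, -20.51). Equal radii place U and F the same way about G: U = G + 22.3·n = (45.24, 43.54), F = G − 22.3·n = (62.74, 2.518). Then |DU| = |U − D| = 62.79.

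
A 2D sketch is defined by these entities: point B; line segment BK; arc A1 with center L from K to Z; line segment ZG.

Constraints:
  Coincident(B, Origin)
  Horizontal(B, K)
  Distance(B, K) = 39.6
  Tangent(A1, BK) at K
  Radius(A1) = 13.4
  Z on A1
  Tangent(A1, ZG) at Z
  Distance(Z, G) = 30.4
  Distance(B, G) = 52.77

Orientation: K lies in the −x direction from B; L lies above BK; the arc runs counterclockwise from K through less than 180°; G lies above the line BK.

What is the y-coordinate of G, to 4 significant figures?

44.60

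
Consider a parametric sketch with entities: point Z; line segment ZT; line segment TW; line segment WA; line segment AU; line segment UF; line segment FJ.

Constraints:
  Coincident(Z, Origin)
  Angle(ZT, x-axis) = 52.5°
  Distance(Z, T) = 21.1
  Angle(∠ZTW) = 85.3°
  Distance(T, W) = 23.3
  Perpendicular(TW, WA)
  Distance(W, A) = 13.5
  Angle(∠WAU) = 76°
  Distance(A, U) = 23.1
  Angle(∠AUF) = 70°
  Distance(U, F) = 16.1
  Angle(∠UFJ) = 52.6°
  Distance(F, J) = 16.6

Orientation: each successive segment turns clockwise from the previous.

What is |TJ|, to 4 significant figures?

18.35

Z is at the origin; ZT runs at 52.5° with length 21.1, so T = (12.84, 16.74). ∠ZTW = 85.3° gives TW at -42.20° from the x-axis; with |TW| = 23.3, W = (30.11, 1.089). TW is perpendicular to WA, so WA runs at -132.2°; with |WA| = 13.5, A = (21.04, -8.912). ∠WAU = 76.0° gives AU at 123.8° from the x-axis; with |AU| = 23.1, U = (8.187, 10.28). ∠AUF = 70.0° gives UF at 13.80° from the x-axis; with |UF| = 16.1, F = (23.82, 14.12). ∠UFJ = 52.6° gives FJ at -113.6° from the x-axis; with |FJ| = 16.6, J = (17.18, -1.088). Then |TJ| = |J − T| = 18.35.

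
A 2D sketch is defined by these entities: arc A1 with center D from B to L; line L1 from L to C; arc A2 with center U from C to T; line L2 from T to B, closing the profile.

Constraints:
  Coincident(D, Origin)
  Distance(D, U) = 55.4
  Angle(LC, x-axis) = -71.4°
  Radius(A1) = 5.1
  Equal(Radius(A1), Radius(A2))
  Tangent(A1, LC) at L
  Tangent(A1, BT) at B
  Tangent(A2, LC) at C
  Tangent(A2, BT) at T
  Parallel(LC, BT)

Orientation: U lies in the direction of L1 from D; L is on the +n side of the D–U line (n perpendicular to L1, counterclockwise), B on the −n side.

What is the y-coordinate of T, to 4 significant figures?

-54.13

Tangency of A1 to both parallel lines with radius 5.1 puts L and B at D ± 5.1·n: L = (4.834, 1.627), B = (-4.834, -1.627). Equal radii place C and T the same way about U: C = U + 5.1·n = (22.50, -50.88), T = U − 5.1·n = (12.84, -54.13). So T.y = -54.13.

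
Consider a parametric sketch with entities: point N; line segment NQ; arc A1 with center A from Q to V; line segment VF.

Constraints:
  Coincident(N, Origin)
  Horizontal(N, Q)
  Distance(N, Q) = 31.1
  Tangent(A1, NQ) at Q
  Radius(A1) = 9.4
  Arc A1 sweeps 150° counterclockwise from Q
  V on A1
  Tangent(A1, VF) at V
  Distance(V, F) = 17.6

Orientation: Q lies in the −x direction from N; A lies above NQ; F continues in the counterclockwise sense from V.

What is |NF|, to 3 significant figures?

49.3

On A1, Q sits at bearing -90° from A; a 150° counterclockwise sweep puts V at bearing 60°, so V = A + 9.4·(cos 60°, sin 60°) = (-26.4, 17.5). Since A1 is tangent to VF there, AV ⟂ VF, so VF runs along (−sin 60°, cos 60°); with |VF| = 17.6, F = (-41.6, 26.3). Then |NF| = |F − N| = 49.3.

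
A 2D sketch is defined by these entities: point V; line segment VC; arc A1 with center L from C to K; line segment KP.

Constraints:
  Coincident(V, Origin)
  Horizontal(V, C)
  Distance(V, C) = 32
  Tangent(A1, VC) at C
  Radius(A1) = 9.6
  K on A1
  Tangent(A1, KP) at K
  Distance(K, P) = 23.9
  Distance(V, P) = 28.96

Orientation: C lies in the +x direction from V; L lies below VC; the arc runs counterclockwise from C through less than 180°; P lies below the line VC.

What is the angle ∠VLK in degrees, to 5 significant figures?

11.257°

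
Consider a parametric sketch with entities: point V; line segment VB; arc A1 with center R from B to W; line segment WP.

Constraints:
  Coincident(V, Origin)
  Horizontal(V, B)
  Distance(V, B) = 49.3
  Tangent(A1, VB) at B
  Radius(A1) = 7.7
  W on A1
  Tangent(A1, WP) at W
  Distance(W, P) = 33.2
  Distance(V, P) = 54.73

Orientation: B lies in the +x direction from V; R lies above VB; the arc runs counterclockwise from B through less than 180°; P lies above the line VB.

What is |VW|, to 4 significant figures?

57.01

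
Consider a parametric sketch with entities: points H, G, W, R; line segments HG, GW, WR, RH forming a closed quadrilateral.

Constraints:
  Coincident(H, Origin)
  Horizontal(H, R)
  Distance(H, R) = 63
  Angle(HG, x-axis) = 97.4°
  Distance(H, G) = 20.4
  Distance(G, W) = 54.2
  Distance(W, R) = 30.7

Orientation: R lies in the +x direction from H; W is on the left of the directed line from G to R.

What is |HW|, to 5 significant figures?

58.280

H is at the origin; HR is horizontal with |HR| = 63.0 and R in +x, so R = (63.0, 0). HG runs at 97.4° with |HG| = 20.4, so G = (-2.6274, 20.230). W is determined by |GW| = 54.2 and |WR| = 30.7 together: it lies at the intersection of circle(G, 54.2) and circle(R, 30.7). With |GR| = 68.675, the foot of the radical line on GR is 48.863 from G and the perpendicular offset is √(54.2² − 48.863²) = 23.452. Taking the left-of-GR solution: W = (50.976, 28.247).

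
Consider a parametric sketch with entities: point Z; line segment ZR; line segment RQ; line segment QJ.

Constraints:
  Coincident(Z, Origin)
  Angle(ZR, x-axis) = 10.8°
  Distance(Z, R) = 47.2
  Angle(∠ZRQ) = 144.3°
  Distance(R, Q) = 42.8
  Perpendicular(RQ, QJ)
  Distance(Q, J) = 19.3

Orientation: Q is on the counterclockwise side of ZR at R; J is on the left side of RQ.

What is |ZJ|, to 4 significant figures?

81.55

Z is at the origin; ZR runs at 10.8° with length 47.2, so R = 47.2·(cos 10.8°, sin 10.8°) = (46.36, 8.844). ∠ZRQ = 144.3°, so RQ runs at 10.8° + (180° − 144.3°) = 46.50° from the x-axis; with |RQ| = 42.8, Q = R + 42.8·(cos 46.50°, sin 46.50°) = (75.83, 39.89). RQ ⟂ QJ; with |QJ| = 19.3 on the left of RQ, J = Q + 19.3·(-0.7254, 0.6884) = (61.83, 53.18). Then |ZJ| = |J − Z| = 81.55.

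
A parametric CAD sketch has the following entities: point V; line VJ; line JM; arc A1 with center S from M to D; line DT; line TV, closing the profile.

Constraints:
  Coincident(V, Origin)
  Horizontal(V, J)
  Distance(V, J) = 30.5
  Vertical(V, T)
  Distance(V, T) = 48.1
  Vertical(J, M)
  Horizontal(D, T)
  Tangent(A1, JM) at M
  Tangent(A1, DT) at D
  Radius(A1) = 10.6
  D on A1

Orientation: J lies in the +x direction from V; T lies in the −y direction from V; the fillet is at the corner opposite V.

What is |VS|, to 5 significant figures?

42.453

VT is vertical with |VT| = 48.1 and T on the −y side, so T = (0.0000, -48.100). The virtual corner opposite V is at (30.500, -48.100). The tangent condition forces SM to be normal to JM and since A1 is tangent to DT there, SD ⟂ DT, with radius 10.6, so the center S sits 10.6 in from both sides at S = (19.900, -37.500). Then |VS| = |S − V| = 42.453.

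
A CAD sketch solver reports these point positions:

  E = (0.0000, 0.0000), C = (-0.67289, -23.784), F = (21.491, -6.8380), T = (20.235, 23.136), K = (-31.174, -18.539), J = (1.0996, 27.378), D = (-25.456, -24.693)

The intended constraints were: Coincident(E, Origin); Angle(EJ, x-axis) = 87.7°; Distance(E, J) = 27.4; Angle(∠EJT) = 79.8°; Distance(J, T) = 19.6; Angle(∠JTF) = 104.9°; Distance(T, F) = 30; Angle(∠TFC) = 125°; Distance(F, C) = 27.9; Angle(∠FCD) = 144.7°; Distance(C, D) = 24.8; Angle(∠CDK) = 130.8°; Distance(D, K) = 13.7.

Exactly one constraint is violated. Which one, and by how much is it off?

Distance(D, K) = 13.7 — off by 5.30.

E = (0.00, 0.00) ✓; EJ at 87.70° ✓; |EJ| = 27.40 ✓; ∠EJT = 79.80° ✓; |JT| = 19.60 ✓; ∠JTF = 104.9° ✓; |TF| = 30.00 ✓; ∠TFC = 125.0° ✓; |FC| = 27.90 ✓; ∠FCD = 144.7° ✓; |CD| = 24.80 ✓; ∠CDK = 130.8° ✓; |DK| = 8.400 ✗.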